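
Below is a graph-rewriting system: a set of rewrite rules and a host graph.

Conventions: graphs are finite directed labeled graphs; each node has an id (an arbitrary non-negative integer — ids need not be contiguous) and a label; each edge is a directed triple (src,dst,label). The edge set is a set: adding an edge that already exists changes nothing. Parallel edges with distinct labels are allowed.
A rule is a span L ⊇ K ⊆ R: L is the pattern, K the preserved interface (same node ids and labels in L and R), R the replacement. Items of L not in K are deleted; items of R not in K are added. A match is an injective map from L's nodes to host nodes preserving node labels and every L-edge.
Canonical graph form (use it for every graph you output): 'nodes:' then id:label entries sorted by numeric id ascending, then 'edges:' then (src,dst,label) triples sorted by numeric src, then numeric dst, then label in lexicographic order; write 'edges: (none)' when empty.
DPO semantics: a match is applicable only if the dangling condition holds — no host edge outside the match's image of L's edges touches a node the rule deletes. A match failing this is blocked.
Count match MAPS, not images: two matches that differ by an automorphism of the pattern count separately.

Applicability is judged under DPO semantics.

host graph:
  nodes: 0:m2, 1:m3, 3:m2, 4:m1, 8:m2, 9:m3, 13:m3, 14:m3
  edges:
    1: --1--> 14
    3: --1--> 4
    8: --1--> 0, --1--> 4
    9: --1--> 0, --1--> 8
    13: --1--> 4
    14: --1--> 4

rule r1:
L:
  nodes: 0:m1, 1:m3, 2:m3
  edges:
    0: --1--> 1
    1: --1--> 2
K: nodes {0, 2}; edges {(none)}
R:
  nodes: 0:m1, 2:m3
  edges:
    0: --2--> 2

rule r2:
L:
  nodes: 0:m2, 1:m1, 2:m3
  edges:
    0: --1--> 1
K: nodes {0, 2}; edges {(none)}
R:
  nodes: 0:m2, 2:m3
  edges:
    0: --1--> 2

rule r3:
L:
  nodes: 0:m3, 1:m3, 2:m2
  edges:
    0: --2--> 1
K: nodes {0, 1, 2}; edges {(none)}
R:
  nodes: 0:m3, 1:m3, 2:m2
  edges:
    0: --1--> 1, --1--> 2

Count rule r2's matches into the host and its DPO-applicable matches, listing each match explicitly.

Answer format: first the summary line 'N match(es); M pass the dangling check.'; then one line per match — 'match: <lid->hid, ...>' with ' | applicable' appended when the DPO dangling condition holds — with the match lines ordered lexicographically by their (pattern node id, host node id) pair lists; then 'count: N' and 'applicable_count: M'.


8 match(es); 0 pass the dangling check.
match: 0->3, 1->4, 2->1
match: 0->3, 1->4, 2->9
match: 0->3, 1->4, 2->13
match: 0->3, 1->4, 2->14
match: 0->8, 1->4, 2->1
match: 0->8, 1->4, 2->9
match: 0->8, 1->4, 2->13
match: 0->8, 1->4, 2->14
count: 8
applicable_count: 0


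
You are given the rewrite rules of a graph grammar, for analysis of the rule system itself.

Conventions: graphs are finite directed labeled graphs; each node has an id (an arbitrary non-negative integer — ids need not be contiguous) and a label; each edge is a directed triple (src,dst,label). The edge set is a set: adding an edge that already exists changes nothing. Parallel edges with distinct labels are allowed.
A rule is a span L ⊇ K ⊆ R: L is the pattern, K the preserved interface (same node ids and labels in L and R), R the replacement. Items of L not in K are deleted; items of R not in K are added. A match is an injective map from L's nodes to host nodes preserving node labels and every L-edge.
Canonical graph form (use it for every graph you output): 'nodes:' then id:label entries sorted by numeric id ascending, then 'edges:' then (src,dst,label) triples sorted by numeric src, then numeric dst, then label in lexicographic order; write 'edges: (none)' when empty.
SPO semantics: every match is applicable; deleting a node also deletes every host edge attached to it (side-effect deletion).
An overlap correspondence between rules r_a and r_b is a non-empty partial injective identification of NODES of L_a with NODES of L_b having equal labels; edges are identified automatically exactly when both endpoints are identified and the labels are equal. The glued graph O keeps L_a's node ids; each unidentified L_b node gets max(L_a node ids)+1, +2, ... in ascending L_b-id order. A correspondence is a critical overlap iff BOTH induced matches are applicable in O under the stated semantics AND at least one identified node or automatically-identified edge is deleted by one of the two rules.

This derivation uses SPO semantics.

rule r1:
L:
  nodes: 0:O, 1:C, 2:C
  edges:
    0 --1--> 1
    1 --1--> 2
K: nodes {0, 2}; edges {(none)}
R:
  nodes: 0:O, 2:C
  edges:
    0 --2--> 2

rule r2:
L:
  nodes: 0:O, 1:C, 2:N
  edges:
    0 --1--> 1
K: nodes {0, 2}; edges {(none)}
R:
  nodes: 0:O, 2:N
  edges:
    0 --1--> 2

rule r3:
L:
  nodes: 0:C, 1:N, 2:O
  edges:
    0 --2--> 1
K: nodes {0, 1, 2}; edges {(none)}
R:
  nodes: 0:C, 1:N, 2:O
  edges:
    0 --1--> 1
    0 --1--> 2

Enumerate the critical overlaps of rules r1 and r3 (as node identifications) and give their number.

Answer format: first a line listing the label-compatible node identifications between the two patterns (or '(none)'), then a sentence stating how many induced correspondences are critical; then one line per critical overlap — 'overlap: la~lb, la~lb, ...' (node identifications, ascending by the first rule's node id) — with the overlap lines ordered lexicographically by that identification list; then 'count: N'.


label-compatible node identifications between L(r1) and L(r3): 0~2, 1~0, 2~0
2 of the induced correspondences are critical overlaps of r1 and r3.
overlap: 0~2, 1~0
overlap: 1~0
count: 2


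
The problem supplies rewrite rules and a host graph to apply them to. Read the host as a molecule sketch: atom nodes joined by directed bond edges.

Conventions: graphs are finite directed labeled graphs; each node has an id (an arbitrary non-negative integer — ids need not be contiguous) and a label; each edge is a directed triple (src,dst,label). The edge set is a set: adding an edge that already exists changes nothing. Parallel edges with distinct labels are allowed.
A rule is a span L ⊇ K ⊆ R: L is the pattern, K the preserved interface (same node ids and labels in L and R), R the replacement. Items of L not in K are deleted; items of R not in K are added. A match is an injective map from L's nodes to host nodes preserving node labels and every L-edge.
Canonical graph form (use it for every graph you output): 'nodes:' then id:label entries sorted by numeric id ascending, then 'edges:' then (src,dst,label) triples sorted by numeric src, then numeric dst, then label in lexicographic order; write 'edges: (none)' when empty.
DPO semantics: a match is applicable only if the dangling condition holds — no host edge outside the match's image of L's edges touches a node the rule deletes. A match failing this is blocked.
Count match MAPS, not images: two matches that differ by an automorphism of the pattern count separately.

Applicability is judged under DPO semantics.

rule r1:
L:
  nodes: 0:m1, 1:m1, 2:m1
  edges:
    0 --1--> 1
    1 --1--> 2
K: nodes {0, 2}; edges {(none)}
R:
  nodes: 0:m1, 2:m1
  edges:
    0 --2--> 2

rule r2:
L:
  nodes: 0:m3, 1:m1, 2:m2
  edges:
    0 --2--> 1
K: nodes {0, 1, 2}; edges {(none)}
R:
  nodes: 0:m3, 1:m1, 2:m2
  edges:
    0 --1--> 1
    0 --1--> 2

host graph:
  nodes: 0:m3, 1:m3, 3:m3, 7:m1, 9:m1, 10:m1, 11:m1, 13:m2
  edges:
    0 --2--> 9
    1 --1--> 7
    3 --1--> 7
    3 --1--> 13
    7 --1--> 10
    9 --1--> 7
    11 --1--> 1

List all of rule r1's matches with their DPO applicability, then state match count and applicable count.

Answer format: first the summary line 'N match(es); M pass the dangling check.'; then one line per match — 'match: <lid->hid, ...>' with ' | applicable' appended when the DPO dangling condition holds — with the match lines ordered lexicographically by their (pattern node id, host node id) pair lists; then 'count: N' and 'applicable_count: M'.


1 match(es); 0 pass the dangling check.
match: 0->9, 1->7, 2->10
count: 1
applicable_count: 0


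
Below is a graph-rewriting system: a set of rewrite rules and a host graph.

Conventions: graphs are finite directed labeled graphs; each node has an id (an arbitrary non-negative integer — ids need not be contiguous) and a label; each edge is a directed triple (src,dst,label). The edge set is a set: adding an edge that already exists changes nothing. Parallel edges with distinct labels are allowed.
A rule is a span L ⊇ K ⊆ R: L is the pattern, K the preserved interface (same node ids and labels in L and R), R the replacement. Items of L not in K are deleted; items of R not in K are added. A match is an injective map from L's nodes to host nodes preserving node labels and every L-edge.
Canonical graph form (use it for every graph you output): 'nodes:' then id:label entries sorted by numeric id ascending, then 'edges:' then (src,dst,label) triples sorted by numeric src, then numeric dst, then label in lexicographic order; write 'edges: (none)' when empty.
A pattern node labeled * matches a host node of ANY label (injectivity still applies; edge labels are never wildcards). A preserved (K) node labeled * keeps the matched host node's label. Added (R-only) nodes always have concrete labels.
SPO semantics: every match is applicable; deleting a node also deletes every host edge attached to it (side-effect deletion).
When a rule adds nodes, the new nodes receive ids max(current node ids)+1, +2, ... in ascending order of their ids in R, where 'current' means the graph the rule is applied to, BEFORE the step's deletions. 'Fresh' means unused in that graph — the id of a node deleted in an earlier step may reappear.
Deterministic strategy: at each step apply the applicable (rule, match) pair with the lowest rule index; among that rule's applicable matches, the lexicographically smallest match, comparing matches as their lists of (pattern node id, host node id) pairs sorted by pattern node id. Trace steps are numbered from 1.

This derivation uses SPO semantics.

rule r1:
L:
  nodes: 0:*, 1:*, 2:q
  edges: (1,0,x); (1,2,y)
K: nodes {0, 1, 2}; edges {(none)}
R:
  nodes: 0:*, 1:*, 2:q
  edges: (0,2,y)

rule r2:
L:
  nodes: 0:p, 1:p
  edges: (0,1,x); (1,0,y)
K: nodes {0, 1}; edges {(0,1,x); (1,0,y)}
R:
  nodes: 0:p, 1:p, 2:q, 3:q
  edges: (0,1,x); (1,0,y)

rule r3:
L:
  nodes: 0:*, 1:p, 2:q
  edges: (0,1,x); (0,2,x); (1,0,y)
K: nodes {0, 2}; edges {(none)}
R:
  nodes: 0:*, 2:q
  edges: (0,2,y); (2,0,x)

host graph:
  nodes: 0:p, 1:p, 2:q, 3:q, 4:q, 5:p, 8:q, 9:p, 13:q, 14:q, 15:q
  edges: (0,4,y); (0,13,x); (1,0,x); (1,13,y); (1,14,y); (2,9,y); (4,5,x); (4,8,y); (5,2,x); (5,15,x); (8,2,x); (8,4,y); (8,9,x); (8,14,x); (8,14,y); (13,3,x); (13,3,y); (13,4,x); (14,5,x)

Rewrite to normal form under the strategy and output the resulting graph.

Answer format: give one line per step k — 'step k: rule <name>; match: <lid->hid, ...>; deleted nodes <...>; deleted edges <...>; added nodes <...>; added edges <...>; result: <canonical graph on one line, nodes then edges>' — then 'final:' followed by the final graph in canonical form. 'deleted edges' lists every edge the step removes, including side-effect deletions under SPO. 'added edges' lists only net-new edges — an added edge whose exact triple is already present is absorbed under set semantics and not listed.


step 1: rule r1; match: 0->0, 1->1, 2->13; deleted nodes (none); deleted edges (1,0,x); (1,13,y); added nodes (none); added edges (0,13,y); result: nodes: 0:p, 1:p, 2:q, 3:q, 4:q, 5:p, 8:q, 9:p, 13:q, 14:q, 15:q edges: (0,4,y); (0,13,x); (0,13,y); (1,14,y); (2,9,y); (4,5,x); (4,8,y); (5,2,x); (5,15,x); (8,2,x); (8,4,y); (8,9,x); (8,14,x); (8,14,y); (13,3,x); (13,3,y); (13,4,x); (14,5,x)
step 2: rule r1; match: 0->2, 1->8, 2->4; deleted nodes (none); deleted edges (8,2,x); (8,4,y); added nodes (none); added edges (2,4,y); result: nodes: 0:p, 1:p, 2:q, 3:q, 4:q, 5:p, 8:q, 9:p, 13:q, 14:q, 15:q edges: (0,4,y); (0,13,x); (0,13,y); (1,14,y); (2,4,y); (2,9,y); (4,5,x); (4,8,y); (5,2,x); (5,15,x); (8,9,x); (8,14,x); (8,14,y); (13,3,x); (13,3,y); (13,4,x); (14,5,x)
step 3: rule r1; match: 0->4, 1->13, 2->3; deleted nodes (none); deleted edges (13,3,y); (13,4,x); added nodes (none); added edges (4,3,y); result: nodes: 0:p, 1:p, 2:q, 3:q, 4:q, 5:p, 8:q, 9:p, 13:q, 14:q, 15:q edges: (0,4,y); (0,13,x); (0,13,y); (1,14,y); (2,4,y); (2,9,y); (4,3,y); (4,5,x); (4,8,y); (5,2,x); (5,15,x); (8,9,x); (8,14,x); (8,14,y); (13,3,x); (14,5,x)
step 4: rule r1; match: 0->5, 1->4, 2->3; deleted nodes (none); deleted edges (4,3,y); (4,5,x); added nodes (none); added edges (5,3,y); result: nodes: 0:p, 1:p, 2:q, 3:q, 4:q, 5:p, 8:q, 9:p, 13:q, 14:q, 15:q edges: (0,4,y); (0,13,x); (0,13,y); (1,14,y); (2,4,y); (2,9,y); (4,8,y); (5,2,x); (5,3,y); (5,15,x); (8,9,x); (8,14,x); (8,14,y); (13,3,x); (14,5,x)
step 5: rule r1; match: 0->2, 1->5, 2->3; deleted nodes (none); deleted edges (5,2,x); (5,3,y); added nodes (none); added edges (2,3,y); result: nodes: 0:p, 1:p, 2:q, 3:q, 4:q, 5:p, 8:q, 9:p, 13:q, 14:q, 15:q edges: (0,4,y); (0,13,x); (0,13,y); (1,14,y); (2,3,y); (2,4,y); (2,9,y); (4,8,y); (5,15,x); (8,9,x); (8,14,x); (8,14,y); (13,3,x); (14,5,x)
step 6: rule r1; match: 0->9, 1->8, 2->14; deleted nodes (none); deleted edges (8,9,x); (8,14,y); added nodes (none); added edges (9,14,y); result: nodes: 0:p, 1:p, 2:q, 3:q, 4:q, 5:p, 8:q, 9:p, 13:q, 14:q, 15:q edges: (0,4,y); (0,13,x); (0,13,y); (1,14,y); (2,3,y); (2,4,y); (2,9,y); (4,8,y); (5,15,x); (8,14,x); (9,14,y); (13,3,x); (14,5,x)
step 7: rule r1; match: 0->13, 1->0, 2->4; deleted nodes (none); deleted edges (0,4,y); (0,13,x); added nodes (none); added edges (13,4,y); result: nodes: 0:p, 1:p, 2:q, 3:q, 4:q, 5:p, 8:q, 9:p, 13:q, 14:q, 15:q edges: (0,13,y); (1,14,y); (2,3,y); (2,4,y); (2,9,y); (4,8,y); (5,15,x); (8,14,x); (9,14,y); (13,3,x); (13,4,y); (14,5,x)
step 8: rule r1; match: 0->3, 1->13, 2->4; deleted nodes (none); deleted edges (13,3,x); (13,4,y); added nodes (none); added edges (3,4,y); result: nodes: 0:p, 1:p, 2:q, 3:q, 4:q, 5:p, 8:q, 9:p, 13:q, 14:q, 15:q edges: (0,13,y); (1,14,y); (2,3,y); (2,4,y); (2,9,y); (3,4,y); (4,8,y); (5,15,x); (8,14,x); (9,14,y); (14,5,x)
final:
nodes: 0:p, 1:p, 2:q, 3:q, 4:q, 5:p, 8:q, 9:p, 13:q, 14:q, 15:q
edges: (0,13,y); (1,14,y); (2,3,y); (2,4,y); (2,9,y); (3,4,y); (4,8,y); (5,15,x); (8,14,x); (9,14,y); (14,5,x)


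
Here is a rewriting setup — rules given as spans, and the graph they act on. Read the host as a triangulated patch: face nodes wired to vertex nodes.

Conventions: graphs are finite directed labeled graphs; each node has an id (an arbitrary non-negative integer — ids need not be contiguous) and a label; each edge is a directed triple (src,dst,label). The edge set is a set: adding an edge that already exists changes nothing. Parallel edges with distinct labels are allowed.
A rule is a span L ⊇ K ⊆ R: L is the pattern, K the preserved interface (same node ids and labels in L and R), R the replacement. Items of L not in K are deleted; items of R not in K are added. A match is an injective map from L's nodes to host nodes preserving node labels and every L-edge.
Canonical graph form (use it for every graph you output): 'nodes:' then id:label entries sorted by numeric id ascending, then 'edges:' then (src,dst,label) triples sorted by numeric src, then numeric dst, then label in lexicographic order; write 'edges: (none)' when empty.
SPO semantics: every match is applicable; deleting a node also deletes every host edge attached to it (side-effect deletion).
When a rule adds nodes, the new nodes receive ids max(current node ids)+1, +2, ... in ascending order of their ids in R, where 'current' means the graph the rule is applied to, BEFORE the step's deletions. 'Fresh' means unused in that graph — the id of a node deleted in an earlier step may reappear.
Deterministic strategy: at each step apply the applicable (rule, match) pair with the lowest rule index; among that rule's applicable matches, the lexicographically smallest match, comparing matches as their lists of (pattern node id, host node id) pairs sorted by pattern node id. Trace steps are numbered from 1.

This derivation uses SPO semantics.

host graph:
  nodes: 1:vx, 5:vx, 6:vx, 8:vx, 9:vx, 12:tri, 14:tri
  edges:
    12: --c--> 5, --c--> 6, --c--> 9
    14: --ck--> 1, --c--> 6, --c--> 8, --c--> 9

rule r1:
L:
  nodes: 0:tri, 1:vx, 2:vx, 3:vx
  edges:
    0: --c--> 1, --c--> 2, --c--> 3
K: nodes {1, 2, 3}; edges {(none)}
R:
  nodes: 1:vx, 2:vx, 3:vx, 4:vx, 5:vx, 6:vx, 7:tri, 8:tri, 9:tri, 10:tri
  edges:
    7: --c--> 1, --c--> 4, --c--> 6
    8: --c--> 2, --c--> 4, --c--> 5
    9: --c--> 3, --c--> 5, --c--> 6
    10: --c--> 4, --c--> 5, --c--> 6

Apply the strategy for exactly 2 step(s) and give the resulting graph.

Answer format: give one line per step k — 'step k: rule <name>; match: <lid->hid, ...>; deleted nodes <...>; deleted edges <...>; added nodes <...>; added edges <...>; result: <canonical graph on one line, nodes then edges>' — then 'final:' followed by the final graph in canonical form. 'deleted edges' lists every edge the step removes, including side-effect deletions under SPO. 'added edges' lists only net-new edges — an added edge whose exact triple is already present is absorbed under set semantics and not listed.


step 1: rule r1; match: 0->12, 1->5, 2->6, 3->9; deleted nodes 12; deleted edges (12,5,c); (12,6,c); (12,9,c); added nodes 15, 16, 17, 18, 19, 20, 21; added edges (18,5,c); (18,15,c); (18,17,c); (19,6,c); (19,15,c); (19,16,c); (20,9,c); (20,16,c); (20,17,c); (21,15,c); (21,16,c); (21,17,c); result: nodes: 1:vx, 5:vx, 6:vx, 8:vx, 9:vx, 14:tri, 15:vx, 16:vx, 17:vx, 18:tri, 19:tri, 20:tri, 21:tri edges: (14,1,ck); (14,6,c); (14,8,c); (14,9,c); (18,5,c); (18,15,c); (18,17,c); (19,6,c); (19,15,c); (19,16,c); (20,9,c); (20,16,c); (20,17,c); (21,15,c); (21,16,c); (21,17,c)
step 2: rule r1; match: 0->14, 1->6, 2->8, 3->9; deleted nodes 14; deleted edges (14,1,ck); (14,6,c); (14,8,c); (14,9,c); added nodes 22, 23, 24, 25, 26, 27, 28; added edges (25,6,c); (25,22,c); (25,24,c); (26,8,c); (26,22,c); (26,23,c); (27,9,c); (27,23,c); (27,24,c); (28,22,c); (28,23,c); (28,24,c); result: nodes: 1:vx, 5:vx, 6:vx, 8:vx, 9:vx, 15:vx, 16:vx, 17:vx, 18:tri, 19:tri, 20:tri, 21:tri, 22:vx, 23:vx, 24:vx, 25:tri, 26:tri, 27:tri, 28:tri edges: (18,5,c); (18,15,c); (18,17,c); (19,6,c); (19,15,c); (19,16,c); (20,9,c); (20,16,c); (20,17,c); (21,15,c); (21,16,c); (21,17,c); (25,6,c); (25,22,c); (25,24,c); (26,8,c); (26,22,c); (26,23,c); (27,9,c); (27,23,c); (27,24,c); (28,22,c); (28,23,c); (28,24,c)
final:
nodes: 1:vx, 5:vx, 6:vx, 8:vx, 9:vx, 15:vx, 16:vx, 17:vx, 18:tri, 19:tri, 20:tri, 21:tri, 22:vx, 23:vx, 24:vx, 25:tri, 26:tri, 27:tri, 28:tri
edges: (18,5,c); (18,15,c); (18,17,c); (19,6,c); (19,15,c); (19,16,c); (20,9,c); (20,16,c); (20,17,c); (21,15,c); (21,16,c); (21,17,c); (25,6,c); (25,22,c); (25,24,c); (26,8,c); (26,22,c); (26,23,c); (27,9,c); (27,23,c); (27,24,c); (28,22,c); (28,23,c); (28,24,c)


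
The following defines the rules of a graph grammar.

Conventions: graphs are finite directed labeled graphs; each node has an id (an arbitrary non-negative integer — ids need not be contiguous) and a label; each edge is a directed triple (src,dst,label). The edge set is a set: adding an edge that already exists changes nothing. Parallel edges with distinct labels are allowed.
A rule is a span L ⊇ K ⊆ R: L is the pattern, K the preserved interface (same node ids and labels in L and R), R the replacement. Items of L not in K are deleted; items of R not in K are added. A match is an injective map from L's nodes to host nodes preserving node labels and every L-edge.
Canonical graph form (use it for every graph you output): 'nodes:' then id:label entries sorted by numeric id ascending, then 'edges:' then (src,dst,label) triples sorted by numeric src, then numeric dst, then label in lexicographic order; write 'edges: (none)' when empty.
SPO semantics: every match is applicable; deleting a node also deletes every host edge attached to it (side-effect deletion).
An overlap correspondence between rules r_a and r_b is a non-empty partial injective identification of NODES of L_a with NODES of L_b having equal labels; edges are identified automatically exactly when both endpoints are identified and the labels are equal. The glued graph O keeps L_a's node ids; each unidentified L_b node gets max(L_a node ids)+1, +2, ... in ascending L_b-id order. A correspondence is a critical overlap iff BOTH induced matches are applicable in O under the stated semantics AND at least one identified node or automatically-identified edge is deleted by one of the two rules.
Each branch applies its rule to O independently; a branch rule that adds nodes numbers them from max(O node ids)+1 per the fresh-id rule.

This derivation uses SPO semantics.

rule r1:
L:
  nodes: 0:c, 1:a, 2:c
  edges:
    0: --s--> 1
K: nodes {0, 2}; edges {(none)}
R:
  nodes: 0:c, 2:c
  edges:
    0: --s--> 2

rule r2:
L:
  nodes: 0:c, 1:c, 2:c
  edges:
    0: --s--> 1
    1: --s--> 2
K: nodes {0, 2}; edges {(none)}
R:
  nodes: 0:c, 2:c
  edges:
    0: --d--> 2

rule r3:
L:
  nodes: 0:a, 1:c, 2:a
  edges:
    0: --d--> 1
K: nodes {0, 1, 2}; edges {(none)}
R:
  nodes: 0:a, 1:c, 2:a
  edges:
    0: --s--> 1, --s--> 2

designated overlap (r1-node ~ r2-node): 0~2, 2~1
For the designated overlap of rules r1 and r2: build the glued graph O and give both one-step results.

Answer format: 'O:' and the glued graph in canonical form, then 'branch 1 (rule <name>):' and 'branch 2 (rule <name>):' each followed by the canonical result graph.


O:
nodes: 0:c, 1:a, 2:c, 3:c
edges: (0,1,s); (2,0,s); (3,2,s)
branch 1 (rule r1):
nodes: 0:c, 2:c, 3:c
edges: (0,2,s); (2,0,s); (3,2,s)
branch 2 (rule r2):
nodes: 0:c, 1:a, 3:c
edges: (0,1,s); (3,0,d)


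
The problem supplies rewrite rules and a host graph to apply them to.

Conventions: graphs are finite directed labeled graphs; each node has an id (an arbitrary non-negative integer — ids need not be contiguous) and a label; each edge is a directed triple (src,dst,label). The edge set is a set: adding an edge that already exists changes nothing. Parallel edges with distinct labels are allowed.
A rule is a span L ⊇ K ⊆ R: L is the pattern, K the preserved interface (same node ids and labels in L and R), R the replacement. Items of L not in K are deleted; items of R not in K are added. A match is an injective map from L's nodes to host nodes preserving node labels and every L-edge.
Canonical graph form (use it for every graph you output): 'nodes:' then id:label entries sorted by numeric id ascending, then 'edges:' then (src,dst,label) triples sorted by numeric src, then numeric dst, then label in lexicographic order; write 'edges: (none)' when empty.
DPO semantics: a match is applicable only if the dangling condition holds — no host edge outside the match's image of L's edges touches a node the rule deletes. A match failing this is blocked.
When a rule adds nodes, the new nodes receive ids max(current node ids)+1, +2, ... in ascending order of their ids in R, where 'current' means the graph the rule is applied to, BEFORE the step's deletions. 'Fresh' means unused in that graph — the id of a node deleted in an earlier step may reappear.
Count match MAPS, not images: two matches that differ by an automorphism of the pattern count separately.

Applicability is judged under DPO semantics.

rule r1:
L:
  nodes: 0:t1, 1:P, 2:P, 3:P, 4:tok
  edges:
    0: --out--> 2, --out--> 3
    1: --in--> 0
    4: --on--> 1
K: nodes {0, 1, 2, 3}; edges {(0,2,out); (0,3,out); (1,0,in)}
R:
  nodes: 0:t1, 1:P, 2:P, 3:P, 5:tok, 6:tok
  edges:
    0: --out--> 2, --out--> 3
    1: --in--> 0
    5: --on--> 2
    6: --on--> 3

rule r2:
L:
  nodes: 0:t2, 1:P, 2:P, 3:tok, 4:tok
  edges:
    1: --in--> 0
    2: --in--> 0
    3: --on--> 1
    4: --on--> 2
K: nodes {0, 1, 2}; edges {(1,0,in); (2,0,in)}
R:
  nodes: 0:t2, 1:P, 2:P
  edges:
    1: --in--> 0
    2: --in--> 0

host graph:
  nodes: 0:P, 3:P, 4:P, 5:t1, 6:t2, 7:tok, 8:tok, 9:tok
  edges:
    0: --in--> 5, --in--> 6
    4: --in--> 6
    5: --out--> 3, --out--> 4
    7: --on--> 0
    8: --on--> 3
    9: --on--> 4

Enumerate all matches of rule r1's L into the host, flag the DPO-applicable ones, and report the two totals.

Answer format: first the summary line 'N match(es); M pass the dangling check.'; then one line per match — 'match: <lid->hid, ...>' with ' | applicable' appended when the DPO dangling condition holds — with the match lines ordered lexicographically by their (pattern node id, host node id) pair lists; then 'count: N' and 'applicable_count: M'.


2 match(es); 2 pass the dangling check.
match: 0->5, 1->0, 2->3, 3->4, 4->7 | applicable
match: 0->5, 1->0, 2->4, 3->3, 4->7 | applicable
count: 2
applicable_count: 2


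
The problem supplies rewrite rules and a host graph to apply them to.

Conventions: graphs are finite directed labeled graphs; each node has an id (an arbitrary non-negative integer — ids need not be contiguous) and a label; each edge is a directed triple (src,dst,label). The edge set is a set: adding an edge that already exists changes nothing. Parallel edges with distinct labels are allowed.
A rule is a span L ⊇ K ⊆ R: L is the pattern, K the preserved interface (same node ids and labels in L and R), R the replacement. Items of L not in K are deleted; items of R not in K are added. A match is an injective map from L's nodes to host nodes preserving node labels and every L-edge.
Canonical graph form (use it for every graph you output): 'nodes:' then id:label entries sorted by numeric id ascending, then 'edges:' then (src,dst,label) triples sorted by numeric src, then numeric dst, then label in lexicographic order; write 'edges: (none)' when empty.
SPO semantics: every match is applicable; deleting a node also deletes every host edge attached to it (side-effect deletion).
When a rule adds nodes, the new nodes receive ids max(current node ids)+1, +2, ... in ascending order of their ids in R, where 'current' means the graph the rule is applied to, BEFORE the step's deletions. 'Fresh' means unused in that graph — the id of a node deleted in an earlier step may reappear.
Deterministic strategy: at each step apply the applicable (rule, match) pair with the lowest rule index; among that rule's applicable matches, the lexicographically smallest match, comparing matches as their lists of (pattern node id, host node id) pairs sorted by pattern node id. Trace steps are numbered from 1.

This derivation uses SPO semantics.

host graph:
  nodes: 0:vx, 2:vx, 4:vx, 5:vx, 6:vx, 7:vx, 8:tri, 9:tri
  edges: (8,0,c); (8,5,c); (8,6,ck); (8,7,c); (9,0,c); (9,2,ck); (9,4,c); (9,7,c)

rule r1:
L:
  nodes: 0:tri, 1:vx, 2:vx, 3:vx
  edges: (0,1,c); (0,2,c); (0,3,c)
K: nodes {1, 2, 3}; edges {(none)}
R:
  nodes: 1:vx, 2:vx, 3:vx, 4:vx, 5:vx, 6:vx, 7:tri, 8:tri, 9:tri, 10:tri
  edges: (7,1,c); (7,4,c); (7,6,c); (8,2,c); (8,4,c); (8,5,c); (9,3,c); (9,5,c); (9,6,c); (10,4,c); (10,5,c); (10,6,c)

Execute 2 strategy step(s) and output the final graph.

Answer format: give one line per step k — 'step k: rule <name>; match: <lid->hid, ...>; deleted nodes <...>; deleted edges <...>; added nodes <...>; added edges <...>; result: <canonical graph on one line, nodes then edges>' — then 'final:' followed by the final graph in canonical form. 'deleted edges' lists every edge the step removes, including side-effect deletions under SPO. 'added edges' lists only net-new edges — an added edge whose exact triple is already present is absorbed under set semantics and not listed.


step 1: rule r1; match: 0->8, 1->0, 2->5, 3->7; deleted nodes 8; deleted edges (8,0,c); (8,5,c); (8,6,ck); (8,7,c); added nodes 10, 11, 12, 13, 14, 15, 16; added edges (13,0,c); (13,10,c); (13,12,c); (14,5,c); (14,10,c); (14,11,c); (15,7,c); (15,11,c); (15,12,c); (16,10,c); (16,11,c); (16,12,c); result: nodes: 0:vx, 2:vx, 4:vx, 5:vx, 6:vx, 7:vx, 9:tri, 10:vx, 11:vx, 12:vx, 13:tri, 14:tri, 15:tri, 16:tri edges: (9,0,c); (9,2,ck); (9,4,c); (9,7,c); (13,0,c); (13,10,c); (13,12,c); (14,5,c); (14,10,c); (14,11,c); (15,7,c); (15,11,c); (15,12,c); (16,10,c); (16,11,c); (16,12,c)
step 2: rule r1; match: 0->9, 1->0, 2->4, 3->7; deleted nodes 9; deleted edges (9,0,c); (9,2,ck); (9,4,c); (9,7,c); added nodes 17, 18, 19, 20, 21, 22, 23; added edges (20,0,c); (20,17,c); (20,19,c); (21,4,c); (21,17,c); (21,18,c); (22,7,c); (22,18,c); (22,19,c); (23,17,c); (23,18,c); (23,19,c); result: nodes: 0:vx, 2:vx, 4:vx, 5:vx, 6:vx, 7:vx, 10:vx, 11:vx, 12:vx, 13:tri, 14:tri, 15:tri, 16:tri, 17:vx, 18:vx, 19:vx, 20:tri, 21:tri, 22:tri, 23:tri edges: (13,0,c); (13,10,c); (13,12,c); (14,5,c); (14,10,c); (14,11,c); (15,7,c); (15,11,c); (15,12,c); (16,10,c); (16,11,c); (16,12,c); (20,0,c); (20,17,c); (20,19,c); (21,4,c); (21,17,c); (21,18,c); (22,7,c); (22,18,c); (22,19,c); (23,17,c); (23,18,c); (23,19,c)
final:
nodes: 0:vx, 2:vx, 4:vx, 5:vx, 6:vx, 7:vx, 10:vx, 11:vx, 12:vx, 13:tri, 14:tri, 15:tri, 16:tri, 17:vx, 18:vx, 19:vx, 20:tri, 21:tri, 22:tri, 23:tri
edges: (13,0,c); (13,10,c); (13,12,c); (14,5,c); (14,10,c); (14,11,c); (15,7,c); (15,11,c); (15,12,c); (16,10,c); (16,11,c); (16,12,c); (20,0,c); (20,17,c); (20,19,c); (21,4,c); (21,17,c); (21,18,c); (22,7,c); (22,18,c); (22,19,c); (23,17,c); (23,18,c); (23,19,c)


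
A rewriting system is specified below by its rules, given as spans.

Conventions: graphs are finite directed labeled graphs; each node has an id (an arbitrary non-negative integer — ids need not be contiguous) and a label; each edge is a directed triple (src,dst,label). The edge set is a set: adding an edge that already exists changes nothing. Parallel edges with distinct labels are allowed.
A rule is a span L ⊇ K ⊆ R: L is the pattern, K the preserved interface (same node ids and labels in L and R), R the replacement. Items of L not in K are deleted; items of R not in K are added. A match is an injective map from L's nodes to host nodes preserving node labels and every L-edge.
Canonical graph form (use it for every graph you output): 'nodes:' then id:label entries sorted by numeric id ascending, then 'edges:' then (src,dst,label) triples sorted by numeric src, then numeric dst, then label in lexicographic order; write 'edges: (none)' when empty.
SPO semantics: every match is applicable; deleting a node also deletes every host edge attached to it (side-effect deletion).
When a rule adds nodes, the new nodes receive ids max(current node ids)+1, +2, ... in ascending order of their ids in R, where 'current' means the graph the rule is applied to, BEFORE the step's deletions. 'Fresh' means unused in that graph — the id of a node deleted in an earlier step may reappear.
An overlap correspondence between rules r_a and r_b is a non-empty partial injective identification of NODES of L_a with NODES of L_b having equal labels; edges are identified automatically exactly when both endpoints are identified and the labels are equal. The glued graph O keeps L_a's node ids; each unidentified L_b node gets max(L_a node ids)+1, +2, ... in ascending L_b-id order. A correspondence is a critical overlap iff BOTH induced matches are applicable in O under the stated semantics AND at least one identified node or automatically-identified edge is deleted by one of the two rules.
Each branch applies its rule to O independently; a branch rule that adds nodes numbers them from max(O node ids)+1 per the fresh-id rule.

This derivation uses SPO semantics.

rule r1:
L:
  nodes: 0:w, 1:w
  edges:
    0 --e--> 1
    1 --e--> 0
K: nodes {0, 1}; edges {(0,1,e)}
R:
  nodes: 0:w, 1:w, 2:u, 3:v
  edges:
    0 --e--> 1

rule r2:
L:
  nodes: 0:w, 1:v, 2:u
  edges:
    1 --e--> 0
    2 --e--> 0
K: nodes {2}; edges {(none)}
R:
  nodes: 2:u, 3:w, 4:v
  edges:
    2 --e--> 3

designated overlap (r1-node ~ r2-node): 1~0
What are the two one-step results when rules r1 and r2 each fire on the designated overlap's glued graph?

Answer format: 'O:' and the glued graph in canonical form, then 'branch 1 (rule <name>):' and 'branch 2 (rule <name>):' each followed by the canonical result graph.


O:
nodes: 0:w, 1:w, 2:v, 3:u
edges: (0,1,e); (1,0,e); (2,1,e); (3,1,e)
branch 1 (rule r1):
nodes: 0:w, 1:w, 2:v, 3:u, 4:u, 5:v
edges: (0,1,e); (2,1,e); (3,1,e)
branch 2 (rule r2):
nodes: 0:w, 3:u, 4:w, 5:v
edges: (3,4,e)


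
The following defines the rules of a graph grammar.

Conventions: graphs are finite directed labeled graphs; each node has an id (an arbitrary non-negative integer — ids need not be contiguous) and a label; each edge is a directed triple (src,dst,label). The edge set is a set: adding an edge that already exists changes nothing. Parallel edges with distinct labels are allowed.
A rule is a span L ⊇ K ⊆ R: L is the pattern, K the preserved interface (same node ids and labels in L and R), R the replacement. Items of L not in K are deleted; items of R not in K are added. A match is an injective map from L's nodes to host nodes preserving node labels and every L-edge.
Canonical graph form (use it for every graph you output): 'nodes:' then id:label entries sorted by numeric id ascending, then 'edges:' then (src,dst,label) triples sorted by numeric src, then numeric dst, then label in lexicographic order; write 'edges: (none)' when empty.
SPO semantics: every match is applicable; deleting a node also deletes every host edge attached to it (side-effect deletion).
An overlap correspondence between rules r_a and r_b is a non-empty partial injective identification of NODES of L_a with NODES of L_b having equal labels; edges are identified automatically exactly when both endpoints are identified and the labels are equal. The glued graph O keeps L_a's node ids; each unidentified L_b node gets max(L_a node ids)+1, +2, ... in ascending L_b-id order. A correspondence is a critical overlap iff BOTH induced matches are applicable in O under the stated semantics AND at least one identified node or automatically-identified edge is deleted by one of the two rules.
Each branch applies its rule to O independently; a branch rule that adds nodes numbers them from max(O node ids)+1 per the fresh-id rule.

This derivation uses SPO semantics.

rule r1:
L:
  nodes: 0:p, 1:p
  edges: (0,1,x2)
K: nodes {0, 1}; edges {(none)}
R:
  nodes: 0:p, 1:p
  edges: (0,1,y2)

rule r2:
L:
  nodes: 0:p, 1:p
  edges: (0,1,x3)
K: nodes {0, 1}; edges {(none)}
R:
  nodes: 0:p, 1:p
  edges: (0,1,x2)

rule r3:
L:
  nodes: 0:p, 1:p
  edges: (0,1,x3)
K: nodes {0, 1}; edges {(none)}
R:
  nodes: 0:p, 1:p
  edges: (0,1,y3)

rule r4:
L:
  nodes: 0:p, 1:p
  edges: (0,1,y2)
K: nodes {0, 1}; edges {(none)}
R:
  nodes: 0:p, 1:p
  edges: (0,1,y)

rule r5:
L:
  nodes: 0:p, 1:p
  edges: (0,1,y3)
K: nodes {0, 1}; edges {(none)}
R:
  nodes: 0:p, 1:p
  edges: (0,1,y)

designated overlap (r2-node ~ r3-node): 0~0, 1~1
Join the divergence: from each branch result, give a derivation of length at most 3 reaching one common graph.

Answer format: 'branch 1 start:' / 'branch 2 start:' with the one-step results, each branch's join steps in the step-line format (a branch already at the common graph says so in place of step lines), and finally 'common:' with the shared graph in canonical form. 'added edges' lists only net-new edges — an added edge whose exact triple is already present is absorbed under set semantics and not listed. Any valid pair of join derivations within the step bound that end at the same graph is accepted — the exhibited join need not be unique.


branch 1 start:
nodes: 0:p, 1:p
edges: (0,1,x2)
branch 2 start:
nodes: 0:p, 1:p
edges: (0,1,y3)
branch 1 step 1: rule r1; match: 0->0, 1->1; deleted nodes (none); deleted edges (0,1,x2); added nodes (none); added edges (0,1,y2); result: nodes: 0:p, 1:p edges: (0,1,y2)
branch 1 step 2: rule r4; match: 0->0, 1->1; deleted nodes (none); deleted edges (0,1,y2); added nodes (none); added edges (0,1,y); result: nodes: 0:p, 1:p edges: (0,1,y)
branch 2 step 1: rule r5; match: 0->0, 1->1; deleted nodes (none); deleted edges (0,1,y3); added nodes (none); added edges (0,1,y); result: nodes: 0:p, 1:p edges: (0,1,y)
common:
nodes: 0:p, 1:p
edges: (0,1,y)


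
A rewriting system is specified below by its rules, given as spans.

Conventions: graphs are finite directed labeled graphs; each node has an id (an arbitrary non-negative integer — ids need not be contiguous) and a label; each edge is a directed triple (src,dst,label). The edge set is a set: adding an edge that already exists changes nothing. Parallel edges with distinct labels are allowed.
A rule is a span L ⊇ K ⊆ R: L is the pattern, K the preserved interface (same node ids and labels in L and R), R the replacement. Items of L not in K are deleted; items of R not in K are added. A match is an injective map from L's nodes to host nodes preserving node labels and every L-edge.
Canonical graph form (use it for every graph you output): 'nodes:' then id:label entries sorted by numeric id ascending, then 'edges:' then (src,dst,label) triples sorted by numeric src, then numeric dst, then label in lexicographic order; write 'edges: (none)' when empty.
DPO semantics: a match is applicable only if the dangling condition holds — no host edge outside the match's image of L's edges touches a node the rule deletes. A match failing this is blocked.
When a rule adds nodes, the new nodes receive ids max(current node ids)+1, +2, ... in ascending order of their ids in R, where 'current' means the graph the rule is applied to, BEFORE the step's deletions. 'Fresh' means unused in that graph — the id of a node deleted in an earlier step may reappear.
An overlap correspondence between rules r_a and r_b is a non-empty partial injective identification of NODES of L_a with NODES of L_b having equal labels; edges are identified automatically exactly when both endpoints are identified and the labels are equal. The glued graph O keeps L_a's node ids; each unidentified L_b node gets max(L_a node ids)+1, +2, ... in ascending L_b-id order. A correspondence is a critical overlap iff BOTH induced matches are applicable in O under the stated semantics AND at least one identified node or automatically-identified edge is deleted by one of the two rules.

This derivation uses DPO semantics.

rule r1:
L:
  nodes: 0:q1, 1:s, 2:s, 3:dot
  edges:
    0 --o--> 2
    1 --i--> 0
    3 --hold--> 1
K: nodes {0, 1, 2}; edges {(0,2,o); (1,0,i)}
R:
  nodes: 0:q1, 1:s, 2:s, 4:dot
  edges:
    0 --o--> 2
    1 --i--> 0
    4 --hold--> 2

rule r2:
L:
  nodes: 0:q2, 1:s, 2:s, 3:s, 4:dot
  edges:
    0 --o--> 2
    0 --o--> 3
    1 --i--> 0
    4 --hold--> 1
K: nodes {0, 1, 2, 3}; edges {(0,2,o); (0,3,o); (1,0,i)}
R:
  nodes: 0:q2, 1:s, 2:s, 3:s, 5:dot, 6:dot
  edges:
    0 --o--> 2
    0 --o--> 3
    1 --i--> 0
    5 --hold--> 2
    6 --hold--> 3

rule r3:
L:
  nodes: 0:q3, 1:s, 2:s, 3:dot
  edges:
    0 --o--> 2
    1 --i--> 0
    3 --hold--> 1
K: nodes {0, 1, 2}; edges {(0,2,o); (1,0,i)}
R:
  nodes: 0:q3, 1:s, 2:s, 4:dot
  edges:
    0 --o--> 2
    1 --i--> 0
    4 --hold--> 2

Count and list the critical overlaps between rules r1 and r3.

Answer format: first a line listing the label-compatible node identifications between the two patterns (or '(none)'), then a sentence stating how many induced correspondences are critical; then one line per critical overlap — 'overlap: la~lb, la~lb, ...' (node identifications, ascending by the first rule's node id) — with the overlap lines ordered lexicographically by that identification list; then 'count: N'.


label-compatible node identifications between L(r1) and L(r3): 1~1, 1~2, 2~1, 2~2, 3~3
2 of the induced correspondences are critical overlaps of r1 and r3.
overlap: 1~1, 2~2, 3~3
overlap: 1~1, 3~3
count: 2


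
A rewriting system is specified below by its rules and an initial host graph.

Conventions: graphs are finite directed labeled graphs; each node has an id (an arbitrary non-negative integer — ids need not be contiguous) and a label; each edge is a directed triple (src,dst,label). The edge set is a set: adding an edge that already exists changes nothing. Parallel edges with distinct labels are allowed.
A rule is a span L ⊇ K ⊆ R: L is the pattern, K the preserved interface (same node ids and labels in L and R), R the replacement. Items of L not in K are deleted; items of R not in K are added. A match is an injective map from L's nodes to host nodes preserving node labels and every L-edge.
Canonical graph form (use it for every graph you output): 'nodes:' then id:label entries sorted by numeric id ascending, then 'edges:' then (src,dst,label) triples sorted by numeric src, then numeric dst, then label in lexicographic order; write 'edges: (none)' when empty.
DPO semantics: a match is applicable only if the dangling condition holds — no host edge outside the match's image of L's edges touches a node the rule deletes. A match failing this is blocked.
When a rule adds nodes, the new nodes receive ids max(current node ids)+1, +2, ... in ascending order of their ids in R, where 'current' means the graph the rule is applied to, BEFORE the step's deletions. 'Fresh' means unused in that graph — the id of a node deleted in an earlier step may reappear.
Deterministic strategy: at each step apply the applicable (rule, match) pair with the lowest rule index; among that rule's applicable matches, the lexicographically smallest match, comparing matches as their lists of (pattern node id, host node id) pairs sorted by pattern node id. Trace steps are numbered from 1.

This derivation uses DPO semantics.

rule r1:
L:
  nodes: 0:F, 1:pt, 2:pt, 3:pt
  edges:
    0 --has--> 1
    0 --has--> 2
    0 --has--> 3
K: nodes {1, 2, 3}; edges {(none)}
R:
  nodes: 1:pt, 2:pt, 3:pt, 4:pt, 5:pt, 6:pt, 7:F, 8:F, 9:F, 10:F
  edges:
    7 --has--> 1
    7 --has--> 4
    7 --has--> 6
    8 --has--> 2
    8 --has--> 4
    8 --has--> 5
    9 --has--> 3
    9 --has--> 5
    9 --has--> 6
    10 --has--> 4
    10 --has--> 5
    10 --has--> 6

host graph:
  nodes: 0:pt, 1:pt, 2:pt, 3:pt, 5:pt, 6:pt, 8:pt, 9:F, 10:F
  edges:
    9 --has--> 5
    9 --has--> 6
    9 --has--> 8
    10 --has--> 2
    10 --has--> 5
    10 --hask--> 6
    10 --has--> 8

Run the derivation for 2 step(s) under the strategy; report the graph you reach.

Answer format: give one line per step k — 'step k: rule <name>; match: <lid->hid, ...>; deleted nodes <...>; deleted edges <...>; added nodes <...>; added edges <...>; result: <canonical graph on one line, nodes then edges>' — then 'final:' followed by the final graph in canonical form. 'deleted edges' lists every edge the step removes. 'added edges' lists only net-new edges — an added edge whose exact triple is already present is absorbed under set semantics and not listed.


step 1: rule r1; match: 0->9, 1->5, 2->6, 3->8; deleted nodes 9; deleted edges (9,5,has); (9,6,has); (9,8,has); added nodes 11, 12, 13, 14, 15, 16, 17; added edges (14,5,has); (14,11,has); (14,13,has); (15,6,has); (15,11,has); (15,12,has); (16,8,has); (16,12,has); (16,13,has); (17,11,has); (17,12,has); (17,13,has); result: nodes: 0:pt, 1:pt, 2:pt, 3:pt, 5:pt, 6:pt, 8:pt, 10:F, 11:pt, 12:pt, 13:pt, 14:F, 15:F, 16:F, 17:F edges: (10,2,has); (10,5,has); (10,6,hask); (10,8,has); (14,5,has); (14,11,has); (14,13,has); (15,6,has); (15,11,has); (15,12,has); (16,8,has); (16,12,has); (16,13,has); (17,11,has); (17,12,has); (17,13,has)
step 2: rule r1; match: 0->14, 1->5, 2->11, 3->13; deleted nodes 14; deleted edges (14,5,has); (14,11,has); (14,13,has); added nodes 18, 19, 20, 21, 22, 23, 24; added edges (21,5,has); (21,18,has); (21,20,has); (22,11,has); (22,18,has); (22,19,has); (23,13,has); (23,19,has); (23,20,has); (24,18,has); (24,19,has); (24,20,has); result: nodes: 0:pt, 1:pt, 2:pt, 3:pt, 5:pt, 6:pt, 8:pt, 10:F, 11:pt, 12:pt, 13:pt, 15:F, 16:F, 17:F, 18:pt, 19:pt, 20:pt, 21:F, 22:F, 23:F, 24:F edges: (10,2,has); (10,5,has); (10,6,hask); (10,8,has); (15,6,has); (15,11,has); (15,12,has); (16,8,has); (16,12,has); (16,13,has); (17,11,has); (17,12,has); (17,13,has); (21,5,has); (21,18,has); (21,20,has); (22,11,has); (22,18,has); (22,19,has); (23,13,has); (23,19,has); (23,20,has); (24,18,has); (24,19,has); (24,20,has)
final:
nodes: 0:pt, 1:pt, 2:pt, 3:pt, 5:pt, 6:pt, 8:pt, 10:F, 11:pt, 12:pt, 13:pt, 15:F, 16:F, 17:F, 18:pt, 19:pt, 20:pt, 21:F, 22:F, 23:F, 24:F
edges: (10,2,has); (10,5,has); (10,6,hask); (10,8,has); (15,6,has); (15,11,has); (15,12,has); (16,8,has); (16,12,has); (16,13,has); (17,11,has); (17,12,has); (17,13,has); (21,5,has); (21,18,has); (21,20,has); (22,11,has); (22,18,has); (22,19,has); (23,13,has); (23,19,has); (23,20,has); (24,18,has); (24,19,has); (24,20,has)
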